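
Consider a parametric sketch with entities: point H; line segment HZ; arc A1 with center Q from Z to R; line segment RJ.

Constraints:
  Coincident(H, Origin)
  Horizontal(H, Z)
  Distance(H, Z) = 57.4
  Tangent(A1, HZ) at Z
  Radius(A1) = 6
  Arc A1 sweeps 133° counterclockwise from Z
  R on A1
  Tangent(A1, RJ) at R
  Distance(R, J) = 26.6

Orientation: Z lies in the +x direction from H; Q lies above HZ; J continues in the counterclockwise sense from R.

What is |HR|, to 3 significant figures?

62.6

H is at the origin; HZ is horizontal with |HZ| = 57.4 and Z on the +x side, so Z = (57.4, 0.00). The tangent condition forces QZ to be normal to HZ, so Q = Z + (0, 6) = (57.4, 6.00). On A1, Z sits at bearing -90° from Q; a 133° counterclockwise sweep puts R at bearing 43°, so R = Q + 6.0·(cos 43°, sin 43°) = (61.8, 10.1). Then |HR| = |R − H| = 62.6.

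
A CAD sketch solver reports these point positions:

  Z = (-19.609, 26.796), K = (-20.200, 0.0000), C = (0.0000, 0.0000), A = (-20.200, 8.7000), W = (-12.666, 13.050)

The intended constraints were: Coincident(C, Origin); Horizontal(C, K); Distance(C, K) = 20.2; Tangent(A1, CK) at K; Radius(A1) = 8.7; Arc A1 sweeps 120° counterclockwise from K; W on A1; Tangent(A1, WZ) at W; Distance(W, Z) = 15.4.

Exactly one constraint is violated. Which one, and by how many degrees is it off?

Tangent(A1, WZ) at W — off by 3.20°.

C = (0.00, 0.00) ✓; C.y = 0.00, K.y = 0.00 ✓; |CK| = 20.20 ✓; ∠(AK, KC) = 90.00° ✓; |AK| = 8.700 ✓; bearing(A→W) − bearing(A→K) = 120.0° ✓; |AW| = 8.700 ✓; ∠(AW, WZ) = 93.20° ✗; |WZ| = 15.40 ✓.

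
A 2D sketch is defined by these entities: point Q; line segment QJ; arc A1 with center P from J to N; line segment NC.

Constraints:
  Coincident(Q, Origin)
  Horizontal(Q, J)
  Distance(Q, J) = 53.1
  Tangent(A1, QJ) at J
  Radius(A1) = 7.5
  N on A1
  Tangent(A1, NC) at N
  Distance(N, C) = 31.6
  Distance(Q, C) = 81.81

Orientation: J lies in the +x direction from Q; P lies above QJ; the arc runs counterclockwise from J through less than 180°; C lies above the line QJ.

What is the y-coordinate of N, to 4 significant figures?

3.629

Checks: Q = (0.00, 0.00) ✓; |PN| = 7.500 ✓; ∠(PN, NC) = 90.00° ✓; |NC| = 31.60 ✓; |QC| = 81.81 ✓.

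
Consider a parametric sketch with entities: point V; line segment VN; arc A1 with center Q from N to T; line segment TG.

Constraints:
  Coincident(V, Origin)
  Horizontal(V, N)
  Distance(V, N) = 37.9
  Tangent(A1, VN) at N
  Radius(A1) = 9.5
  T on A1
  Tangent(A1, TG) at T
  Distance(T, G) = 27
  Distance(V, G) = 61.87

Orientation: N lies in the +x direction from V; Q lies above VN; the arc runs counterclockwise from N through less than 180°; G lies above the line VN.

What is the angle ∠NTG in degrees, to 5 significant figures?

139.02°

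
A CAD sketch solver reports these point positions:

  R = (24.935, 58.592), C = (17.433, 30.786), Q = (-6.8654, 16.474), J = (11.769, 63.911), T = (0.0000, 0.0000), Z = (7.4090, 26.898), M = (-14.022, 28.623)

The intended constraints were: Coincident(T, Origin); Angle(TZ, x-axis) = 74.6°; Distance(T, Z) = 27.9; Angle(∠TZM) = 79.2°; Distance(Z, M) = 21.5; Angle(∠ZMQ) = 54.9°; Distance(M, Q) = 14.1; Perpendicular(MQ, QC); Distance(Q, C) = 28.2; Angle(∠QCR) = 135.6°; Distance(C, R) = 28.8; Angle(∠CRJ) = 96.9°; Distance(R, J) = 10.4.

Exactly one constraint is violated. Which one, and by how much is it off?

Distance(R, J) = 10.4 — off by 3.80.

T = (0.00, 0.00) ✓; TZ at 74.60° ✓; |TZ| = 27.90 ✓; ∠TZM = 79.20° ✓; |ZM| = 21.50 ✓; ∠ZMQ = 54.90° ✓; |MQ| = 14.10 ✓; ∠(MQ, QC) = 90.00° ✓; |QC| = 28.20 ✓; ∠QCR = 135.6° ✓; |CR| = 28.80 ✓; ∠CRJ = 96.90° ✓; |RJ| = 14.20 ✗.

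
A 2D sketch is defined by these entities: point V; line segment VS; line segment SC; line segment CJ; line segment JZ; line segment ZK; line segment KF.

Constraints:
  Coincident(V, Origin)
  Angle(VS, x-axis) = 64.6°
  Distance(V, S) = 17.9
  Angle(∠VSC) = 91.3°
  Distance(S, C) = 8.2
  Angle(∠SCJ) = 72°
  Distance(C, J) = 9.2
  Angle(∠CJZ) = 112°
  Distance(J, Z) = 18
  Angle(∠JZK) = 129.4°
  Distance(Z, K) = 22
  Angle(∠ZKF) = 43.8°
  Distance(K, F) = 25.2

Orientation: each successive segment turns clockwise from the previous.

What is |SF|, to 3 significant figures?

5.39

V is at the origin; VS runs at 64.6° with length 17.9, so S = (7.68, 16.2). ∠VSC = 91.3° gives SC at -24.1° from the x-axis; with |SC| = 8.2, C = (15.2, 12.8). ∠SCJ = 72.0° gives CJ at -132° from the x-axis; with |CJ| = 9.2, J = (9.00, 6.00). ∠CJZ = 112.0° gives JZ at 160° from the x-axis; with |JZ| = 18.0, Z = (-7.91, 12.2). ∠JZK = 129.4° gives ZK at 109° from the x-axis; with |ZK| = 22.0, K = (-15.2, 32.9). ∠ZKF = 43.8° gives KF at -26.9° from the x-axis; with |KF| = 25.2, F = (7.29, 21.5). Then |SF| = |F − S| = 5.39.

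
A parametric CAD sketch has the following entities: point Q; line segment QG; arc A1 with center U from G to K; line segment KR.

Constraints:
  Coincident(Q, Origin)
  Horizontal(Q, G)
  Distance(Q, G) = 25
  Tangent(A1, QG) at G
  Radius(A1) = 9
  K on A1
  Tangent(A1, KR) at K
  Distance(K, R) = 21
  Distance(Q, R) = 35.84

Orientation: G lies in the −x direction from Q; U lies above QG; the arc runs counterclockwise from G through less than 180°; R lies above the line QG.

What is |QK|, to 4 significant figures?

18.88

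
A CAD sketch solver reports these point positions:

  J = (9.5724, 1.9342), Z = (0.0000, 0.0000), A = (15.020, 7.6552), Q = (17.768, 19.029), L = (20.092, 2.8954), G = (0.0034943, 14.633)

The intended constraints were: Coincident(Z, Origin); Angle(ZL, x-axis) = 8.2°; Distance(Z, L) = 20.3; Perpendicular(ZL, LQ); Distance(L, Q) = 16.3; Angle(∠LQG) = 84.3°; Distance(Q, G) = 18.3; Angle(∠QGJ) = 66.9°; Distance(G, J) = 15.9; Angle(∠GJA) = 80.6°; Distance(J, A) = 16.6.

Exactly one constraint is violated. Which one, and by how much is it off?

Distance(J, A) = 16.6 — off by 8.70.

Z = (0.00, 0.00) ✓; ZL at 8.200° ✓; |ZL| = 20.30 ✓; ∠(ZL, LQ) = 90.00° ✓; |LQ| = 16.30 ✓; ∠LQG = 84.30° ✓; |QG| = 18.30 ✓; ∠QGJ = 66.90° ✓; |GJ| = 15.90 ✓; ∠GJA = 80.60° ✓; |JA| = 7.900 ✗.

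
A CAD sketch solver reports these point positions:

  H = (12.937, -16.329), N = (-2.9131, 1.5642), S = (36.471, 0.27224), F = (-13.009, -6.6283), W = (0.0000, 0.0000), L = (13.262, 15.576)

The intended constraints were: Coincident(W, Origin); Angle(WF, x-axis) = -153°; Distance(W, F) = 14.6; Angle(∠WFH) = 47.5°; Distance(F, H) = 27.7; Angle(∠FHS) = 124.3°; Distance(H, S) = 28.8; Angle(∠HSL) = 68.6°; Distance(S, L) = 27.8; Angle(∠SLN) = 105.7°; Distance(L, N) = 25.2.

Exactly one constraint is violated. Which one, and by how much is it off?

Distance(L, N) = 25.2 — off by 3.80.

W = (0.00, 0.00) ✓; WF at -153.0° ✓; |WF| = 14.60 ✓; ∠WFH = 47.50° ✓; |FH| = 27.70 ✓; ∠FHS = 124.3° ✓; |HS| = 28.80 ✓; ∠HSL = 68.60° ✓; |SL| = 27.80 ✓; ∠SLN = 105.7° ✓; |LN| = 21.40 ✗.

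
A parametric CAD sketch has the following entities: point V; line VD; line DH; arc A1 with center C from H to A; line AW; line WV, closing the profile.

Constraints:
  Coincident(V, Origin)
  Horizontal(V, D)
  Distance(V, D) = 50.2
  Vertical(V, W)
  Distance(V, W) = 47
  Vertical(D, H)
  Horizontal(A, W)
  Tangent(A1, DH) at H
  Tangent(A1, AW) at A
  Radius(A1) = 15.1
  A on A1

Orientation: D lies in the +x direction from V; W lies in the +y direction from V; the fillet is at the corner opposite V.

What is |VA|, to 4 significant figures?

58.66

V is at the origin; VD is horizontal with |VD| = 50.2 and D on the +x side, so D = (50.20, 0.000). VW is vertical with |VW| = 47.0 and W on the +y side, so W = (0.000, 47.00). The virtual corner opposite V is at (50.20, 47.00). A1 meets DH tangentially, so CH is at right angles to DH and since A1 is tangent to AW there, CA ⟂ AW, with radius 15.1, so the center C sits 15.1 in from both sides at C = (35.10, 31.90). That places the tangent points at H = (50.20, 31.90) on DH and A = (35.10, 47.00) on AW. Then |VA| = |A − V| = 58.66.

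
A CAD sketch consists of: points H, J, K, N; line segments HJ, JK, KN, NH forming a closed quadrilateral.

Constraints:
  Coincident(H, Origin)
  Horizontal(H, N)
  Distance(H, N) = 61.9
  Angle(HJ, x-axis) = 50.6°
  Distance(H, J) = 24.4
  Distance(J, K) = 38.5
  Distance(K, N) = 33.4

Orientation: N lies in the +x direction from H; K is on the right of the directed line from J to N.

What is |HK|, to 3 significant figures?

36.0

Checks: |JK| = 38.50 ✓; |KN| = 33.40 ✓.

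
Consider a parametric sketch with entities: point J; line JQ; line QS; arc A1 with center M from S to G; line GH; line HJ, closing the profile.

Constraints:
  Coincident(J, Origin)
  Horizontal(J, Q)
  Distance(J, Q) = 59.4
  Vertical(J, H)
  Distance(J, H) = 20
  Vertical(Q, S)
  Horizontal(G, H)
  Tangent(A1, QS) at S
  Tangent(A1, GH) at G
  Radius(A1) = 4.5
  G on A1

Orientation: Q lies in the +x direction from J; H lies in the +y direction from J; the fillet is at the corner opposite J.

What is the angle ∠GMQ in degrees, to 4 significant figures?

163.8°

J is at the origin; JQ is horizontal with |JQ| = 59.4 and Q on the +x side, so Q = (59.40, 0.000). JH is vertical with |JH| = 20.0 and H on the +y side, so H = (0.000, 20.00). The virtual corner opposite J is at (59.40, 20.00). Since A1 is tangent to QS there, MS ⟂ QS and tangency of A1 to GH means the radius MG is perpendicular to GH, with radius 4.5, so the center M sits 4.5 in from both sides at M = (54.90, 15.50). That places the tangent points at S = (59.40, 15.50) on QS and G = (54.90, 20.00) on GH. Then cos ∠GMQ = MG·MQ / (|MG||MQ|), giving 163.8°.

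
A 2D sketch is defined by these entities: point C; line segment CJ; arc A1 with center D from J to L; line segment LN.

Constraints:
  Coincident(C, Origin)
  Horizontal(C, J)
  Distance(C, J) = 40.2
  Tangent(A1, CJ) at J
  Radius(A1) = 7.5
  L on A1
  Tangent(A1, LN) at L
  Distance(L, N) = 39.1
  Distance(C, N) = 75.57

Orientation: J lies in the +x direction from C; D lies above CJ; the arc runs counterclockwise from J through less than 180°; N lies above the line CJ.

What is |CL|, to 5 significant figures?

47.029

C is at the origin; CJ is horizontal with |CJ| = 40.2 and J on the +x side, so J = (40.200, 0.0000). Since A1 is tangent to CJ there, DJ ⟂ CJ, so D = J + (0, 7.5) = (40.200, 7.5000). Since DL ⟂ LN (tangency), |DN| = √(7.5² + 39.1²) = 39.813 regardless of where L sits on A1. So N lies on both circle(C, 75.57) and circle(D, 39.813); the above-CJ intersection is N = (64.889, 38.733). L is the foot of the tangent from N: L = (46.855, 4.0408).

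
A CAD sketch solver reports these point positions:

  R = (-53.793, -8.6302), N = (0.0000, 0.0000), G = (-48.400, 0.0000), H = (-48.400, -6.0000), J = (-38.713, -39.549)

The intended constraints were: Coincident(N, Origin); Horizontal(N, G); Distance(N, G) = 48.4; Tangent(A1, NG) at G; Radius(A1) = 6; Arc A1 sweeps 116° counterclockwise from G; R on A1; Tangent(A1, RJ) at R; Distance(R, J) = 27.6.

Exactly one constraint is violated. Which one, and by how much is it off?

Distance(R, J) = 27.6 — off by 6.80.

N = (0.00, 0.00) ✓; N.y = 0.00, G.y = 0.00 ✓; |NG| = 48.40 ✓; ∠(HG, GN) = 90.00° ✓; |HG| = 6.000 ✓; bearing(H→R) − bearing(H→G) = 116.0° ✓; |HR| = 6.000 ✓; ∠(HR, RJ) = 90.00° ✓; |RJ| = 34.40 ✗.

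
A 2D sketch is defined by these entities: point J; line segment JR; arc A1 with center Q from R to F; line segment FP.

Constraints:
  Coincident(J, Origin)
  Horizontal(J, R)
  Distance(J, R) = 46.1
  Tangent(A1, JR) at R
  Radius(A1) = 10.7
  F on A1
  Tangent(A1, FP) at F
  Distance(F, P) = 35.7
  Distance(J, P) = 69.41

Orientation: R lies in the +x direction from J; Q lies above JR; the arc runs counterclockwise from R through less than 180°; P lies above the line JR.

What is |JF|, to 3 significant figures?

58.0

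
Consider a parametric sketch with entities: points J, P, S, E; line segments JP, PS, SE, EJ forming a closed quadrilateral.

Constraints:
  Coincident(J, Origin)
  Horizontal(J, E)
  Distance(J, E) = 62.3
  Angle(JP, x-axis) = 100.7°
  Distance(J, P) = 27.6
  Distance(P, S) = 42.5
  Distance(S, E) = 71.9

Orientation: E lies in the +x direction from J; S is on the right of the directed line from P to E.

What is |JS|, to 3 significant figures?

17.2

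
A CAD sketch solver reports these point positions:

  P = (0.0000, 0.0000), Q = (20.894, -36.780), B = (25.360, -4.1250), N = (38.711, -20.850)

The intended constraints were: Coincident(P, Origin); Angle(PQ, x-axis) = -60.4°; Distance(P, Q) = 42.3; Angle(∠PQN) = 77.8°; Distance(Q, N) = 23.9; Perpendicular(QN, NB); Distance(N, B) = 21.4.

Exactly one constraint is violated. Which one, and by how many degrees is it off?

Perpendicular(QN, NB) — off by 3.20°.

P = (0.00, 0.00) ✓; PQ at -60.40° ✓; |PQ| = 42.30 ✓; ∠PQN = 77.80° ✓; |QN| = 23.90 ✓; ∠(QN, NB) = 86.80° ✗; |NB| = 21.40 ✓.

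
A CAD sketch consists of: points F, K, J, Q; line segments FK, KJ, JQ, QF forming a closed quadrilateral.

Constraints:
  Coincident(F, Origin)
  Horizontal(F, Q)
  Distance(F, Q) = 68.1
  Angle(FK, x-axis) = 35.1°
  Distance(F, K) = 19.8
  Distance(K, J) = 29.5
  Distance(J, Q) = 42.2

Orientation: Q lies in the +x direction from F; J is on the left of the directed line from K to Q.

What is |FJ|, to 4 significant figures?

49.26

Checks: |KJ| = 29.50 ✓; |JQ| = 42.20 ✓.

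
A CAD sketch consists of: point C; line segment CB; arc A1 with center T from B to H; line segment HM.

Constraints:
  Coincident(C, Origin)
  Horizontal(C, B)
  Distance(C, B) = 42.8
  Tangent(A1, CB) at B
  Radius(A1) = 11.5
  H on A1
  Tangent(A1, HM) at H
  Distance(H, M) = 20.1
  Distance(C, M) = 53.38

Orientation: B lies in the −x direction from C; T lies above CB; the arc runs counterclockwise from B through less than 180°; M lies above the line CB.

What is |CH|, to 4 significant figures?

36.20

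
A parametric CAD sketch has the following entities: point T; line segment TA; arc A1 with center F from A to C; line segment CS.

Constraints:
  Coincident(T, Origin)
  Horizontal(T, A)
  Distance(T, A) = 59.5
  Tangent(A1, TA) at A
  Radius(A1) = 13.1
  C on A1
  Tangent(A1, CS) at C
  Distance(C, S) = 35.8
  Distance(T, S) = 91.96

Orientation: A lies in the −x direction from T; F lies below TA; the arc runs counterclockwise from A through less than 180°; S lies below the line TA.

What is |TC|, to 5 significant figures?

73.006

Checks: T = (0.00, 0.00) ✓; |FC| = 13.10 ✓; ∠(FC, CS) = 90.00° ✓; |CS| = 35.80 ✓; |TS| = 91.96 ✓.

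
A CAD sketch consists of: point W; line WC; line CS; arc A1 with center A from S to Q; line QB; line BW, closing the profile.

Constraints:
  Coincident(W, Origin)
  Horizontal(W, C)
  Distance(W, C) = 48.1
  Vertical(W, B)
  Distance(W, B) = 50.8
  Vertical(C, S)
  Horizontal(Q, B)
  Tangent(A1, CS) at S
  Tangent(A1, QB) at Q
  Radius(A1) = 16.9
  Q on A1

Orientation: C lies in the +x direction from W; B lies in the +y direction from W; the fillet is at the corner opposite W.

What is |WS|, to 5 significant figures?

58.846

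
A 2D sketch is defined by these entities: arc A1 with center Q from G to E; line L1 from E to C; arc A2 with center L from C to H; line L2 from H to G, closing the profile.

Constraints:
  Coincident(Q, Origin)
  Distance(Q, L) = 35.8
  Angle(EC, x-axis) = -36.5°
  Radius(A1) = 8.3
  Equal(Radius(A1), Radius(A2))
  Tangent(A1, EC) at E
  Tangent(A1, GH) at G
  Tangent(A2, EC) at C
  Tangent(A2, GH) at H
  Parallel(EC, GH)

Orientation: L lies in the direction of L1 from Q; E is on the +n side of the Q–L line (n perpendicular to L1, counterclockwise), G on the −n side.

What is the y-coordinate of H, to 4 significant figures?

-27.97

The slot axis is L1's direction at -36.5°, so u = (cos -36.5°, sin -36.5°) = (0.8039, -0.5948) and n = (−sin -36.5°, cos -36.5°) = (0.5948, 0.8039). Q is at the origin and L lies 35.8 along u from Q, so L = 35.8·u = (28.78, -21.29). Tangency of A1 to both parallel lines with radius 8.3 puts E and G at Q ± 8.3·n: E = (4.937, 6.672), G = (-4.937, -6.672). Equal radii place C and H the same way about L: C = L + 8.3·n = (33.72, -14.62), H = L − 8.3·n = (23.84, -27.97). So H.y = -27.97.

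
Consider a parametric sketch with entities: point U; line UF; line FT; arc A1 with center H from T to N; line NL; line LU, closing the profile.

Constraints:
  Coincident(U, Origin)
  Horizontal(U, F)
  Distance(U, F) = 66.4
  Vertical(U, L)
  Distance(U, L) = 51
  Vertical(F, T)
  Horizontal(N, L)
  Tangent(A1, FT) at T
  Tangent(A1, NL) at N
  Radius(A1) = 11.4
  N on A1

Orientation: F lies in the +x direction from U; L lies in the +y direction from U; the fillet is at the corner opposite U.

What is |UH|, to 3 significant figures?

67.8

U is at the origin; UF is horizontal with |UF| = 66.4 and F on the +x side, so F = (66.4, 0.00). U and L share the same x with |UL| = 51.0 and L on the +y side, so L = (0.00, 51.0). The virtual corner opposite U is at (66.4, 51.0). A1 meets FT tangentially, so HT is at right angles to FT and since A1 is tangent to NL there, HN ⟂ NL, with radius 11.4, so the center H sits 11.4 in from both sides at H = (55.0, 39.6). Then |UH| = |H − U| = 67.8.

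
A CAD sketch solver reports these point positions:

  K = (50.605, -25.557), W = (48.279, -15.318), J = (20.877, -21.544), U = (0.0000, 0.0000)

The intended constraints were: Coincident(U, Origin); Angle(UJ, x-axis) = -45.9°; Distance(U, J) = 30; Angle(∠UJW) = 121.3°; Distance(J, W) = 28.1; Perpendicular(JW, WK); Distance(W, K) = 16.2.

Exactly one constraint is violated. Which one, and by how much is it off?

Distance(W, K) = 16.2 — off by 5.70.

U = (0.00, 0.00) ✓; UJ at -45.90° ✓; |UJ| = 30.00 ✓; ∠UJW = 121.3° ✓; |JW| = 28.10 ✓; ∠(JW, WK) = 90.00° ✓; |WK| = 10.50 ✗.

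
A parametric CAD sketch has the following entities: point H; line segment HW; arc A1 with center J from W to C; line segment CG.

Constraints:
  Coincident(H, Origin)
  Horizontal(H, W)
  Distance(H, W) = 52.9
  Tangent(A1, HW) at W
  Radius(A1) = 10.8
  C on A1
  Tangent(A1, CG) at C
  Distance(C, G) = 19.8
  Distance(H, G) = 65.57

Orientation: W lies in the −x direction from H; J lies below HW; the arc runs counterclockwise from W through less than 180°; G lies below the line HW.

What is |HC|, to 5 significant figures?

64.713

Checks: H = (0.00, 0.00) ✓; |JC| = 10.80 ✓; ∠(JC, CG) = 90.00° ✓; |CG| = 19.80 ✓; |HG| = 65.57 ✓.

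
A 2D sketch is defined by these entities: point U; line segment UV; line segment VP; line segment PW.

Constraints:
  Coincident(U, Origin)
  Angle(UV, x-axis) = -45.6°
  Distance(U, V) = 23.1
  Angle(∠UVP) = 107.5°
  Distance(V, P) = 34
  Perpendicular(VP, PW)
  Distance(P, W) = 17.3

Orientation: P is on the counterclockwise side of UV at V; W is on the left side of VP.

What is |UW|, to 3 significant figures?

41.2

U is at the origin; UV runs at -45.6° with length 23.1, so V = 23.1·(cos -45.6°, sin -45.6°) = (16.2, -16.5). ∠UVP = 107.5°, so VP runs at -45.6° + (180° − 107.5°) = 26.9° from the x-axis; with |VP| = 34.0, P = V + 34.0·(cos 26.9°, sin 26.9°) = (46.5, -1.12). The perpendicularity gives PW at right angles to VP; with |PW| = 17.3 on the left of VP, W = P + 17.3·(-0.452, 0.892) = (38.7, 14.3). Then |UW| = |W − U| = 41.2.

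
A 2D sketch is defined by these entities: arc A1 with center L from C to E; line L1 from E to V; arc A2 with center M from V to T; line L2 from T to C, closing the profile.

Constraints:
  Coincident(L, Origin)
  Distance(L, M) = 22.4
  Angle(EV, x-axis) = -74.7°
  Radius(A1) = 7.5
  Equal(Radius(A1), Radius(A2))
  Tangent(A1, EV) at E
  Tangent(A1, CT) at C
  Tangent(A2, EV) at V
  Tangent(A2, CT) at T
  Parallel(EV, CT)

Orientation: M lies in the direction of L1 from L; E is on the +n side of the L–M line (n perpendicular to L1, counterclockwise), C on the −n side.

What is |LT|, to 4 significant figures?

23.62

The slot axis is L1's direction at -74.7°, so u = (cos -74.7°, sin -74.7°) = (0.2639, -0.9646) and n = (−sin -74.7°, cos -74.7°) = (0.9646, 0.2639). L is at the origin and M lies 22.4 along u from L, so M = 22.4·u = (5.911, -21.61). Tangency of A1 to both parallel lines with radius 7.5 puts E and C at L ± 7.5·n: E = (7.234, 1.979), C = (-7.234, -1.979). Equal radii place V and T the same way about M: V = M + 7.5·n = (13.14, -19.63), T = M − 7.5·n = (-1.323, -23.59). Then |LT| = |T − L| = 23.62.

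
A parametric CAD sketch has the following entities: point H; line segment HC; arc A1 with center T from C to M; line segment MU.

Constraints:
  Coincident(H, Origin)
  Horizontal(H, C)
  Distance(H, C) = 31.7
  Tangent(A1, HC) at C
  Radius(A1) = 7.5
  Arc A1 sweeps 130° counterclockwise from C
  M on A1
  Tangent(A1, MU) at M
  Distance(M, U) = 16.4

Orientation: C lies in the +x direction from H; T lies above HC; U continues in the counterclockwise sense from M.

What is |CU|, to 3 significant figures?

25.3

H is at the origin; H and C share the same y with |HC| = 31.7 and C on the +x side, so C = (31.7, 0.00). The tangent condition forces TC to be normal to HC, so T = C + (0, 7.5) = (31.7, 7.50). On A1, C sits at bearing -90° from T; a 130° counterclockwise sweep puts M at bearing 40°, so M = T + 7.5·(cos 40°, sin 40°) = (37.4, 12.3). Since A1 is tangent to MU there, TM ⟂ MU, so MU runs along (−sin 40°, cos 40°); with |MU| = 16.4, U = (26.9, 24.9). Then |CU| = |U − C| = 25.3.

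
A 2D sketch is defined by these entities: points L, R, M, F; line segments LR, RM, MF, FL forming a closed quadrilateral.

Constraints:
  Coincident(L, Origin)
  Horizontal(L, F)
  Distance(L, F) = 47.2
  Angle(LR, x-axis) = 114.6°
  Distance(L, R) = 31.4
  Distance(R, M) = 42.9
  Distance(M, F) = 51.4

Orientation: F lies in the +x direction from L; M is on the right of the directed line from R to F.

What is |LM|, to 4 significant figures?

13.27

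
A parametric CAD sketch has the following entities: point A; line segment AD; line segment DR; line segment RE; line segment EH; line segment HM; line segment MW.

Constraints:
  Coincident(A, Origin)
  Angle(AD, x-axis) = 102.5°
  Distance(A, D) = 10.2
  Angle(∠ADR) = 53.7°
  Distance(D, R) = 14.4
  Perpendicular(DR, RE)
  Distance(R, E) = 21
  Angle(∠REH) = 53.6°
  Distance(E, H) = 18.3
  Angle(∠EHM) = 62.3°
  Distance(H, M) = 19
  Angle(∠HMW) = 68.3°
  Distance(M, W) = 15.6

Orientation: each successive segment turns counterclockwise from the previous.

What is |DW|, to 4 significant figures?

24.97

A is at the origin; AD runs at 102.5° with length 10.2, so D = (-2.208, 9.958). ∠ADR = 53.7° gives DR at -131.2° from the x-axis; with |DR| = 14.4, R = (-11.69, -0.8766). The perpendicularity gives RE at right angles to DR, so RE runs at -41.20°; with |RE| = 21.0, E = (4.108, -14.71). ∠REH = 53.6° gives EH at 85.20° from the x-axis; with |EH| = 18.3, H = (5.639, 3.527). ∠EHM = 62.3° gives HM at -157.1° from the x-axis; with |HM| = 19.0, M = (-11.86, -3.867). ∠HMW = 68.3° gives MW at -45.40° from the x-axis; with |MW| = 15.6, W = (-0.9097, -14.97). Then |DW| = |W − D| = 24.97.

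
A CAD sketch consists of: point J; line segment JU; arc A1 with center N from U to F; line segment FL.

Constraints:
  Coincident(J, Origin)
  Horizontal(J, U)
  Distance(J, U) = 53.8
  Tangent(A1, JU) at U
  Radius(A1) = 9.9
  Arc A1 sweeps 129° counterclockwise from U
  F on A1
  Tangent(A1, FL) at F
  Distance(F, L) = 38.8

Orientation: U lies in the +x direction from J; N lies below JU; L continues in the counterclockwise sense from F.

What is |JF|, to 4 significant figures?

48.85

J is at the origin; J and U share the same y with |JU| = 53.8 and U on the +x side, so U = (53.80, 0.000). Tangency of A1 to JU means the radius NU is perpendicular to JU, so N = U + (0, -9.9) = (53.80, -9.900). On A1, U sits at bearing 90° from N; a 129° counterclockwise sweep puts F at bearing 219°, so F = N + 9.9·(cos 219°, sin 219°) = (46.11, -16.13). Then |JF| = |F − J| = 48.85.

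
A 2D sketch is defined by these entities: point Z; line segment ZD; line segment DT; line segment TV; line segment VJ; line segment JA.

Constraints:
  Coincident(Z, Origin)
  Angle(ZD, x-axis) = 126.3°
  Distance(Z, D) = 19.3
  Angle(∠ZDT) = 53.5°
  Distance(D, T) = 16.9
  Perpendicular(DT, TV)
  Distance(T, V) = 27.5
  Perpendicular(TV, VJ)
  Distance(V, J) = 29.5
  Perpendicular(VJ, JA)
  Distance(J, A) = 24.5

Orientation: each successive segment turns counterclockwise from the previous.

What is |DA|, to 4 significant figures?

12.95

Z is at the origin; ZD runs at 126.3° with length 19.3, so D = (-11.43, 15.55). ∠ZDT = 53.5° gives DT at -107.2° from the x-axis; with |DT| = 16.9, T = (-16.42, -0.5898). DT ⟂ TV, so TV runs at -17.20°; with |TV| = 27.5, V = (9.847, -8.722). TV is perpendicular to VJ, so VJ runs at 72.80°; with |VJ| = 29.5, J = (18.57, 19.46). The perpendicularity gives JA at right angles to VJ, so JA runs at 162.8°; with |JA| = 24.5, A = (-4.834, 26.70). Then |DA| = |A − D| = 12.95.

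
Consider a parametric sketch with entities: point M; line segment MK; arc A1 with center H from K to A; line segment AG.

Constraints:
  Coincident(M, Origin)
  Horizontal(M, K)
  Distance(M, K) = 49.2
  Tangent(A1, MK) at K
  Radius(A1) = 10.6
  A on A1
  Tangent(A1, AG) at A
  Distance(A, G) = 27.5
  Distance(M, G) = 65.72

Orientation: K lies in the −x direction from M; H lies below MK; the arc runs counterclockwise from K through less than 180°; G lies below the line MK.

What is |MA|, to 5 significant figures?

60.916

Checks: ∠(HK, KM) = 90.00° ✓; |HK| = 10.60 ✓; |HA| = 10.60 ✓; ∠(HA, AG) = 90.00° ✓; |AG| = 27.50 ✓; |MG| = 65.72 ✓.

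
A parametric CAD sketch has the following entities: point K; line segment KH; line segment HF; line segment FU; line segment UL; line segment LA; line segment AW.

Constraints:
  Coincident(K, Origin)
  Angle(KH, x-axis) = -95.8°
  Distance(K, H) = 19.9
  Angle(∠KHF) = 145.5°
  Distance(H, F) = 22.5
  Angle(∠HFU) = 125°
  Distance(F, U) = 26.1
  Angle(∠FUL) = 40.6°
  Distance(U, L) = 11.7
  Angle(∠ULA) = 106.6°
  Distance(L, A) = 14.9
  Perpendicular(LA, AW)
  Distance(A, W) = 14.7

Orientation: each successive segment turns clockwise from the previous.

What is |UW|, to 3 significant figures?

18.6

K is at the origin; KH runs at -95.8° with length 19.9, so H = (-2.01, -19.8). ∠KHF = 145.5° gives HF at -130° from the x-axis; with |HF| = 22.5, F = (-16.6, -37.0). ∠HFU = 125.0° gives FU at 175° from the x-axis; with |FU| = 26.1, U = (-42.6, -34.5). ∠FUL = 40.6° gives UL at 35.3° from the x-axis; with |UL| = 11.7, L = (-33.0, -27.8). ∠ULA = 106.6° gives LA at -38.1° from the x-axis; with |LA| = 14.9, A = (-21.3, -37.0). LA ⟂ AW, so AW runs at -128°; with |AW| = 14.7, W = (-30.3, -48.5). Then |UW| = |W − U| = 18.6.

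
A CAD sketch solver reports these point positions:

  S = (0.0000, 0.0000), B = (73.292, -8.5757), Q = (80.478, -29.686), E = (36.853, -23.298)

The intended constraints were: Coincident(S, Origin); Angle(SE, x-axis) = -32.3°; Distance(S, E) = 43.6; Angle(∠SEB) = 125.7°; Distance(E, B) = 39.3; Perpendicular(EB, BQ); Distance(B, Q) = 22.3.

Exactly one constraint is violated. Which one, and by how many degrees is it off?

Perpendicular(EB, BQ) — off by 3.20°.

S = (0.00, 0.00) ✓; SE at -32.30° ✓; |SE| = 43.60 ✓; ∠SEB = 125.7° ✓; |EB| = 39.30 ✓; ∠(EB, BQ) = 93.20° ✗; |BQ| = 22.30 ✓.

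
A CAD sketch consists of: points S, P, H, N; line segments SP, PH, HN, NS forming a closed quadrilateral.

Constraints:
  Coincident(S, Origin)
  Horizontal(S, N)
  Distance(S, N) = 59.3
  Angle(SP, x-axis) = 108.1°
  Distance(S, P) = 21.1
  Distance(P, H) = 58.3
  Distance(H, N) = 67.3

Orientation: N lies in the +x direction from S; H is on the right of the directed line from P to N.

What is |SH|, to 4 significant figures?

37.55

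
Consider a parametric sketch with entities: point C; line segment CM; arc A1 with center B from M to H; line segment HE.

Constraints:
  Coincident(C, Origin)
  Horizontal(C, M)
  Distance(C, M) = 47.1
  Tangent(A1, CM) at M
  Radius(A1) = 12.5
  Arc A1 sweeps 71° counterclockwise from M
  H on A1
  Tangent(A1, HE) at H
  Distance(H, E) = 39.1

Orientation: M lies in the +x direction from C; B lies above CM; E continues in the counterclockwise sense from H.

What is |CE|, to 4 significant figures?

84.82

C is at the origin; C and M share the same y with |CM| = 47.1 and M on the +x side, so M = (47.10, 0.000). The tangent condition forces BM to be normal to CM, so B = M + (0, 12.5) = (47.10, 12.50). On A1, M sits at bearing -90° from B; a 71° counterclockwise sweep puts H at bearing -19°, so H = B + 12.5·(cos -19°, sin -19°) = (58.92, 8.430). Since A1 is tangent to HE there, BH ⟂ HE, so HE runs along (−sin -19°, cos -19°); with |HE| = 39.1, E = (71.65, 45.40). Then |CE| = |E − C| = 84.82.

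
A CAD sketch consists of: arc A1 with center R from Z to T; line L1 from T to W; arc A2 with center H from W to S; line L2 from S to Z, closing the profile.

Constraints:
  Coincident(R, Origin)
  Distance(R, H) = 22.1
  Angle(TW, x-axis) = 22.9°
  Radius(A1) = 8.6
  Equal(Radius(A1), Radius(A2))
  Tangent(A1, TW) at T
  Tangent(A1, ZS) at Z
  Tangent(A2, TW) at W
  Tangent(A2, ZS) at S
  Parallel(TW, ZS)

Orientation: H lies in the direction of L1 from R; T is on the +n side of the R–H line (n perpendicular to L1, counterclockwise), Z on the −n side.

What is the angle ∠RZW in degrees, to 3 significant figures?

52.1°

The slot axis is L1's direction at 22.9°, so u = (cos 22.9°, sin 22.9°) = (0.921, 0.389) and n = (−sin 22.9°, cos 22.9°) = (-0.389, 0.921). R is at the origin and H lies 22.1 along u from R, so H = 22.1·u = (20.4, 8.60). Tangency of A1 to both parallel lines with radius 8.6 puts T and Z at R ± 8.6·n: T = (-3.35, 7.92), Z = (3.35, -7.92). Equal radii place W and S the same way about H: W = H + 8.6·n = (17.0, 16.5), S = H − 8.6·n = (23.7, 0.677). Then cos ∠RZW = ZR·ZW / (|ZR||ZW|), giving 52.1°.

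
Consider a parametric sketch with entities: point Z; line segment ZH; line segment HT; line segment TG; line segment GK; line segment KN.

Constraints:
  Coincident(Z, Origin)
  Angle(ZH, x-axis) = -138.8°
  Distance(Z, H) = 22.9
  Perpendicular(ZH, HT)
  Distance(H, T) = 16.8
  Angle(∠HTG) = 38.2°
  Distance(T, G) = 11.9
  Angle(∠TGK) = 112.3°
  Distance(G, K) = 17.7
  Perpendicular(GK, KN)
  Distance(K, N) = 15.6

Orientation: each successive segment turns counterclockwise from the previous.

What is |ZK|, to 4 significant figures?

25.53

∠HTG = 38.2° gives TG at 93.00° from the x-axis; with |TG| = 11.9, G = (-6.787, -15.84). ∠TGK = 112.3° gives GK at 160.7° from the x-axis; with |GK| = 17.7, K = (-23.49, -9.991). Then |ZK| = |K − Z| = 25.53.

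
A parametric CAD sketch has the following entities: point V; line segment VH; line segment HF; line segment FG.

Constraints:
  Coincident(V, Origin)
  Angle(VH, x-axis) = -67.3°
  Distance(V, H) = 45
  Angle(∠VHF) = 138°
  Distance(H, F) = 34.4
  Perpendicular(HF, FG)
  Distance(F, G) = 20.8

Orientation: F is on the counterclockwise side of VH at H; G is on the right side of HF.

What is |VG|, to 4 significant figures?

84.82

∠VHF = 138.0°, so HF runs at -67.3° + (180° − 138.0°) = -25.30° from the x-axis; with |HF| = 34.4, F = H + 34.4·(cos -25.30°, sin -25.30°) = (48.47, -56.22). HF ⟂ FG; with |FG| = 20.8 on the right of HF, G = F + 20.8·(-0.4274, -0.9041) = (39.58, -75.02). Then |VG| = |G − V| = 84.82.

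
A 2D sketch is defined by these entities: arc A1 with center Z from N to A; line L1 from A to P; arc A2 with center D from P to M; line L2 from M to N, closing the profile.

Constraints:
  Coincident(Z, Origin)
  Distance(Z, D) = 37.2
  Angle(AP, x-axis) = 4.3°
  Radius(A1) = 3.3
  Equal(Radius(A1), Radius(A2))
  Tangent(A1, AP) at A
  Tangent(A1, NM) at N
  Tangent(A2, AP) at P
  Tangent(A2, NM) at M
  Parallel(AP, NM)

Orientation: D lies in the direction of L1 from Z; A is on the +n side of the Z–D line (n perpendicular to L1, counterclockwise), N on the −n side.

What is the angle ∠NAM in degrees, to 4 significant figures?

79.94°

The slot axis is L1's direction at 4.3°, so u = (cos 4.3°, sin 4.3°) = (0.9972, 0.07498) and n = (−sin 4.3°, cos 4.3°) = (-0.07498, 0.9972). Z is at the origin and D lies 37.2 along u from Z, so D = 37.2·u = (37.10, 2.789). Tangency of A1 to both parallel lines with radius 3.3 puts A and N at Z ± 3.3·n: A = (-0.2474, 3.291), N = (0.2474, -3.291). Equal radii place P and M the same way about D: P = D + 3.3·n = (36.85, 6.080), M = D − 3.3·n = (37.34, -0.5015). Then cos ∠NAM = AN·AM / (|AN||AM|), giving 79.94°.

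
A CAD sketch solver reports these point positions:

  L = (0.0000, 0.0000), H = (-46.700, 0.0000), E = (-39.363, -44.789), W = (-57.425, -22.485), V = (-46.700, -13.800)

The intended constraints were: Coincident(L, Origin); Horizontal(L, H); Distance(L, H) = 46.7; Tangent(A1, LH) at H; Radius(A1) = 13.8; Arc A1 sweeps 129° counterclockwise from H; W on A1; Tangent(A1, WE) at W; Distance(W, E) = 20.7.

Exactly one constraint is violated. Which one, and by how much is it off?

Distance(W, E) = 20.7 — off by 8.00.

L = (0.00, 0.00) ✓; L.y = 0.00, H.y = 0.00 ✓; |LH| = 46.70 ✓; ∠(VH, HL) = 90.00° ✓; |VH| = 13.80 ✓; bearing(V→W) − bearing(V→H) = 129.0° ✓; |VW| = 13.80 ✓; ∠(VW, WE) = 90.00° ✓; |WE| = 28.70 ✗.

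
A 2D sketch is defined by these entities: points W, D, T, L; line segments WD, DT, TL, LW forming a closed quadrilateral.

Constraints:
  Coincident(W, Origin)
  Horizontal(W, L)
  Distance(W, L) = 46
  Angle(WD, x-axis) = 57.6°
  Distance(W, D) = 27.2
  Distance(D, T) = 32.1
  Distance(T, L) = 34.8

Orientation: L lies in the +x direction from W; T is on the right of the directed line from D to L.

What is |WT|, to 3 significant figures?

15.4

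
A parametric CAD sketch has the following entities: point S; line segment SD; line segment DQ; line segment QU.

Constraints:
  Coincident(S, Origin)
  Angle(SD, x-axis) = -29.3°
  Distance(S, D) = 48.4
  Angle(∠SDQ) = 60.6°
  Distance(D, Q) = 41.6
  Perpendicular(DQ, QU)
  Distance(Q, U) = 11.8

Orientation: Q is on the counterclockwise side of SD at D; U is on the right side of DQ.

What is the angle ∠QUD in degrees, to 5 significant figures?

74.164°

S is at the origin; SD runs at -29.3° with length 48.4, so D = 48.4·(cos -29.3°, sin -29.3°) = (42.208, -23.686). ∠SDQ = 60.6°, so DQ runs at -29.3° + (180° − 60.6°) = 90.100° from the x-axis; with |DQ| = 41.6, Q = D + 41.6·(cos 90.100°, sin 90.100°) = (42.136, 17.914). DQ is perpendicular to QU; with |QU| = 11.8 on the right of DQ, U = Q + 11.8·(1.0000, 0.0017453) = (53.936, 17.934). Then cos ∠QUD = UQ·UD / (|UQ||UD|), giving 74.164°.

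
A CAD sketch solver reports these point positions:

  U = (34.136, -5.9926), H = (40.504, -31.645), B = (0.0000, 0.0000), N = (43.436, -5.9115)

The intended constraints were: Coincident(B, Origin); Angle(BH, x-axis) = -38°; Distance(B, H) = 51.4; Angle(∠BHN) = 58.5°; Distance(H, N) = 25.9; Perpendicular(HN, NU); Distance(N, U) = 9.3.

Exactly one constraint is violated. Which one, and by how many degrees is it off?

Perpendicular(HN, NU) — off by 7.00°.

B = (0.00, 0.00) ✓; BH at -38.00° ✓; |BH| = 51.40 ✓; ∠BHN = 58.50° ✓; |HN| = 25.90 ✓; ∠(HN, NU) = 97.00° ✗; |NU| = 9.300 ✓.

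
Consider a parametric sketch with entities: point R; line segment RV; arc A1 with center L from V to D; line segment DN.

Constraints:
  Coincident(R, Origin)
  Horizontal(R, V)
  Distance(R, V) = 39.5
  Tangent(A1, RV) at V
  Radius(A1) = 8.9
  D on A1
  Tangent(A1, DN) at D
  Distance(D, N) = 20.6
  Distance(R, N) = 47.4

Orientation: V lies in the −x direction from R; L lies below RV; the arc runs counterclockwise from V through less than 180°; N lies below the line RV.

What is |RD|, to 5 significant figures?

48.944

R is at the origin; RV is horizontal with |RV| = 39.5 and V on the −x side, so V = (-39.500, 0.0000). The tangent condition forces LV to be normal to RV, so L = V + (0, -8.9) = (-39.500, -8.9000). Since LD ⟂ DN (tangency), |LN| = √(8.9² + 20.6²) = 22.440 regardless of where D sits on A1. So N lies on both circle(R, 47.4) and circle(L, 22.440); the below-RV intersection is N = (-35.825, -31.037). D is the foot of the tangent from N: D = (-46.982, -13.720).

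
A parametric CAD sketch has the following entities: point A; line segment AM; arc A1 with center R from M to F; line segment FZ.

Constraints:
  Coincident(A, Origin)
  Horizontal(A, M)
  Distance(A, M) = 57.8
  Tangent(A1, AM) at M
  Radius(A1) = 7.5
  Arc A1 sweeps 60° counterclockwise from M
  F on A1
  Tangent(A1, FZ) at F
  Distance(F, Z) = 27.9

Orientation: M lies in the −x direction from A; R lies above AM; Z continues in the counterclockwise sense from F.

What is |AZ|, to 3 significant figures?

46.6

A is at the origin; AM is horizontal with |AM| = 57.8 and M on the −x side, so M = (-57.8, 0.00). Tangency of A1 to AM means the radius RM is perpendicular to AM, so R = M + (0, 7.5) = (-57.8, 7.50). On A1, M sits at bearing -90° from R; a 60° counterclockwise sweep puts F at bearing -30°, so F = R + 7.5·(cos -30°, sin -30°) = (-51.3, 3.75). The tangent condition forces RF to be normal to FZ, so FZ runs along (−sin -30°, cos -30°); with |FZ| = 27.9, Z = (-37.4, 27.9). Then |AZ| = |Z − A| = 46.6.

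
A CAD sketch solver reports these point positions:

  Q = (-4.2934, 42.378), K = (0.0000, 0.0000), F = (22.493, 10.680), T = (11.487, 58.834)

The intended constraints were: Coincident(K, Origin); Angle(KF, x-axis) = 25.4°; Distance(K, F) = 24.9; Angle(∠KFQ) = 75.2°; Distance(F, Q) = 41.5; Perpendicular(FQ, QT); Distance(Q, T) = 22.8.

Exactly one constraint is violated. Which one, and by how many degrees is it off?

Perpendicular(FQ, QT) — off by 6.00°.

K = (0.00, 0.00) ✓; KF at 25.40° ✓; |KF| = 24.90 ✓; ∠KFQ = 75.20° ✓; |FQ| = 41.50 ✓; ∠(FQ, QT) = 84.00° ✗; |QT| = 22.80 ✓.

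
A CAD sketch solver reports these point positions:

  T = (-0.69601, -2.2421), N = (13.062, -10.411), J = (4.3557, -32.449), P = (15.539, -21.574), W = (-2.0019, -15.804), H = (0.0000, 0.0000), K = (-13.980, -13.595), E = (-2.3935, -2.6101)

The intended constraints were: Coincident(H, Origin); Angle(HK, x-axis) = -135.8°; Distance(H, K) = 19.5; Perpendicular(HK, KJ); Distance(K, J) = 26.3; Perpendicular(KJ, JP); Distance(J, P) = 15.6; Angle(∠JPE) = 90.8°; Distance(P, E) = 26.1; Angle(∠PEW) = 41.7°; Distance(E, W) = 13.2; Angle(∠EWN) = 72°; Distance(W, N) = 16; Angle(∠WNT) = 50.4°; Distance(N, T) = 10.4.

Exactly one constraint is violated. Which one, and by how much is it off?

Distance(N, T) = 10.4 — off by 5.60.

H = (0.00, 0.00) ✓; HK at -135.8° ✓; |HK| = 19.50 ✓; ∠(HK, KJ) = 90.00° ✓; |KJ| = 26.30 ✓; ∠(KJ, JP) = 90.00° ✓; |JP| = 15.60 ✓; ∠JPE = 90.80° ✓; |PE| = 26.10 ✓; ∠PEW = 41.70° ✓; |EW| = 13.20 ✓; ∠EWN = 72.00° ✓; |WN| = 16.00 ✓; ∠WNT = 50.40° ✓; |NT| = 16.00 ✗.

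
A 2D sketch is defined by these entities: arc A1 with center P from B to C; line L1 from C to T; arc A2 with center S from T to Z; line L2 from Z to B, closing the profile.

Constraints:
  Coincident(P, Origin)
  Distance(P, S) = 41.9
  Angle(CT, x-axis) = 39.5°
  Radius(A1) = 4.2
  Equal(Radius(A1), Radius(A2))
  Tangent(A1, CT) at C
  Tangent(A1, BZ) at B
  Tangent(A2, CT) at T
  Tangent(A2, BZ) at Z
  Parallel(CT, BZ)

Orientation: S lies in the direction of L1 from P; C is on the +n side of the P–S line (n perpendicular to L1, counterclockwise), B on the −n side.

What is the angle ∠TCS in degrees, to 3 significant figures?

5.72°

The slot axis is L1's direction at 39.5°, so u = (cos 39.5°, sin 39.5°) = (0.772, 0.636) and n = (−sin 39.5°, cos 39.5°) = (-0.636, 0.772). P is at the origin and S lies 41.9 along u from P, so S = 41.9·u = (32.3, 26.7). Tangency of A1 to both parallel lines with radius 4.2 puts C and B at P ± 4.2·n: C = (-2.67, 3.24), B = (2.67, -3.24). Equal radii place T and Z the same way about S: T = S + 4.2·n = (29.7, 29.9), Z = S − 4.2·n = (35.0, 23.4). Then cos ∠TCS = CT·CS / (|CT||CS|), giving 5.72°.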